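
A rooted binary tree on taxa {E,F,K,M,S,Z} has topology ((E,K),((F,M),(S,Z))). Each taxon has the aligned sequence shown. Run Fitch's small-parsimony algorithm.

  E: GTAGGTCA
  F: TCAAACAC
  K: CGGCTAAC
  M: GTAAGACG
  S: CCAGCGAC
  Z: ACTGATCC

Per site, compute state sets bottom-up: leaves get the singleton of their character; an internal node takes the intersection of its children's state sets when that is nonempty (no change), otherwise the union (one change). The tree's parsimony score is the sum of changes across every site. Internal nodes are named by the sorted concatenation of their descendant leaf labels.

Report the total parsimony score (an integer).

site 0, node EK: E={G} ∪ K={C} → {C,G} (+1)
site 0, node FM: F={T} ∪ M={G} → {G,T} (+1)
site 0, node SZ: S={C} ∪ Z={A} → {A,C} (+1)
site 0, node FMSZ: FM={G,T} ∪ SZ={A,C} → {A,C,G,T} (+1)
site 0, node EFKMSZ: EK={C,G} ∩ FMSZ={A,C,G,T} → {C,G} (+0)
site 1, node EK: E={T} ∪ K={G} → {G,T} (+1)
site 1, node FM: F={C} ∪ M={T} → {C,T} (+1)
site 1, node SZ: S={C} ∩ Z={C} → {C} (+0)
site 1, node FMSZ: FM={C,T} ∩ SZ={C} → {C} (+0)
site 1, node EFKMSZ: EK={G,T} ∪ FMSZ={C} → {C,G,T} (+1)
site 2, node EK: E={A} ∪ K={G} → {A,G} (+1)
site 2, node FM: F={A} ∩ M={A} → {A} (+0)
site 2, node SZ: S={A} ∪ Z={T} → {A,T} (+1)
site 2, node FMSZ: FM={A} ∩ SZ={A,T} → {A} (+0)
site 2, node EFKMSZ: EK={A,G} ∩ FMSZ={A} → {A} (+0)
site 3, node EK: E={G} ∪ K={C} → {C,G} (+1)
site 3, node FM: F={A} ∩ M={A} → {A} (+0)
site 3, node SZ: S={G} ∩ Z={G} → {G} (+0)
site 3, node FMSZ: FM={A} ∪ SZ={G} → {A,G} (+1)
site 3, node EFKMSZ: EK={C,G} ∩ FMSZ={A,G} → {G} (+0)
site 4, node EK: E={G} ∪ K={T} → {G,T} (+1)
site 4, node FM: F={A} ∪ M={G} → {A,G} (+1)
site 4, node SZ: S={C} ∪ Z={A} → {A,C} (+1)
site 4, node FMSZ: FM={A,G} ∩ SZ={A,C} → {A} (+0)
site 4, node EFKMSZ: EK={G,T} ∪ FMSZ={A} → {A,G,T} (+1)
site 5, node EK: E={T} ∪ K={A} → {A,T} (+1)
site 5, node FM: F={C} ∪ M={A} → {A,C} (+1)
site 5, node SZ: S={G} ∪ Z={T} → {G,T} (+1)
site 5, node FMSZ: FM={A,C} ∪ SZ={G,T} → {A,C,G,T} (+1)
site 5, node EFKMSZ: EK={A,T} ∩ FMSZ={A,C,G,T} → {A,T} (+0)
site 6, node EK: E={C} ∪ K={A} → {A,C} (+1)
site 6, node FM: F={A} ∪ M={C} → {A,C} (+1)
site 6, node SZ: S={A} ∪ Z={C} → {A,C} (+1)
site 6, node FMSZ: FM={A,C} ∩ SZ={A,C} → {A,C} (+0)
site 6, node EFKMSZ: EK={A,C} ∩ FMSZ={A,C} → {A,C} (+0)
site 7, node EK: E={A} ∪ K={C} → {A,C} (+1)
site 7, node FM: F={C} ∪ M={G} → {C,G} (+1)
site 7, node SZ: S={C} ∩ Z={C} → {C} (+0)
site 7, node FMSZ: FM={C,G} ∩ SZ={C} → {C} (+0)
site 7, node EFKMSZ: EK={A,C} ∩ FMSZ={C} → {C} (+0)
per-site changes: [4, 3, 2, 2, 4, 4, 3, 2]; total = 24

24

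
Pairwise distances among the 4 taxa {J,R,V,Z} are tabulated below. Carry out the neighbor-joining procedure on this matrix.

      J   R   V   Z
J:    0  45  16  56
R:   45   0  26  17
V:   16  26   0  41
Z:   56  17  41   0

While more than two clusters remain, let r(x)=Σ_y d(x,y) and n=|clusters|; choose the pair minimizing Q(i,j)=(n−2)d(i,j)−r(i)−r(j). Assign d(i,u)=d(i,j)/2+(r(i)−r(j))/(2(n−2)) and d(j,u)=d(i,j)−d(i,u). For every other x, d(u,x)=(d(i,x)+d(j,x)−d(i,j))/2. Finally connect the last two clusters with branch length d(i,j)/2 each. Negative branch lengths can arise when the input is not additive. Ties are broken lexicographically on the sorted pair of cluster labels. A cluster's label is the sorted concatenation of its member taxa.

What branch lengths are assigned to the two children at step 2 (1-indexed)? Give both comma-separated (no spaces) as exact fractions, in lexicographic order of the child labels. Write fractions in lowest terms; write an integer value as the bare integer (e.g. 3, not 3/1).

1. join J+V (d=16, Q=-168) ⇒ JV; edges |J|=33/2, |V|=-1/2
  updated: d(JV,R)=55/2, d(JV,Z)=81/2
2. join JV+R (d=55/2, Q=-85) ⇒ JRV; edges |JV|=51/2, |R|=2
  updated: d(JRV,Z)=15
3. join JRV+Z (d=15) ⇒ JRVZ; edges |JRV|=15/2, |Z|=15/2
final tree: (((J:33/2,V:-1/2):51/2,R:2):15/2,Z:15/2)
total length: 117/2

51/2,2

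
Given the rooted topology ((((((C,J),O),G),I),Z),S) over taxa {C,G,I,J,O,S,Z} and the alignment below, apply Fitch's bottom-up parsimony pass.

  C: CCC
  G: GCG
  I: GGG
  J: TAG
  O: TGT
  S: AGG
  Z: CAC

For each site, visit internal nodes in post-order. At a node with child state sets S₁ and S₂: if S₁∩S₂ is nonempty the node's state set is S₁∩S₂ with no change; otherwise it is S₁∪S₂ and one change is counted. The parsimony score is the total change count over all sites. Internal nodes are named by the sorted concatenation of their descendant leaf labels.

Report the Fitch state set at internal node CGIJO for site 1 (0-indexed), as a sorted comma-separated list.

C,G

site 0, node CJ: C={C} ∪ J={T} → {C,T} (+1)
site 0, node CJO: CJ={C,T} ∩ O={T} → {T} (+0)
site 0, node CGJO: CJO={T} ∪ G={G} → {G,T} (+1)
site 0, node CGIJO: CGJO={G,T} ∩ I={G} → {G} (+0)
site 0, node CGIJOZ: CGIJO={G} ∪ Z={C} → {C,G} (+1)
site 0, node CGIJOSZ: CGIJOZ={C,G} ∪ S={A} → {A,C,G} (+1)
site 1, node CJ: C={C} ∪ J={A} → {A,C} (+1)
site 1, node CJO: CJ={A,C} ∪ O={G} → {A,C,G} (+1)
site 1, node CGJO: CJO={A,C,G} ∩ G={C} → {C} (+0)
site 1, node CGIJO: CGJO={C} ∪ I={G} → {C,G} (+1)
site 1, node CGIJOZ: CGIJO={C,G} ∪ Z={A} → {A,C,G} (+1)
site 1, node CGIJOSZ: CGIJOZ={A,C,G} ∩ S={G} → {G} (+0)
site 2, node CJ: C={C} ∪ J={G} → {C,G} (+1)
site 2, node CJO: CJ={C,G} ∪ O={T} → {C,G,T} (+1)
site 2, node CGJO: CJO={C,G,T} ∩ G={G} → {G} (+0)
site 2, node CGIJO: CGJO={G} ∩ I={G} → {G} (+0)
site 2, node CGIJOZ: CGIJO={G} ∪ Z={C} → {C,G} (+1)
site 2, node CGIJOSZ: CGIJOZ={C,G} ∩ S={G} → {G} (+0)
per-site changes: [4, 4, 3]; total = 11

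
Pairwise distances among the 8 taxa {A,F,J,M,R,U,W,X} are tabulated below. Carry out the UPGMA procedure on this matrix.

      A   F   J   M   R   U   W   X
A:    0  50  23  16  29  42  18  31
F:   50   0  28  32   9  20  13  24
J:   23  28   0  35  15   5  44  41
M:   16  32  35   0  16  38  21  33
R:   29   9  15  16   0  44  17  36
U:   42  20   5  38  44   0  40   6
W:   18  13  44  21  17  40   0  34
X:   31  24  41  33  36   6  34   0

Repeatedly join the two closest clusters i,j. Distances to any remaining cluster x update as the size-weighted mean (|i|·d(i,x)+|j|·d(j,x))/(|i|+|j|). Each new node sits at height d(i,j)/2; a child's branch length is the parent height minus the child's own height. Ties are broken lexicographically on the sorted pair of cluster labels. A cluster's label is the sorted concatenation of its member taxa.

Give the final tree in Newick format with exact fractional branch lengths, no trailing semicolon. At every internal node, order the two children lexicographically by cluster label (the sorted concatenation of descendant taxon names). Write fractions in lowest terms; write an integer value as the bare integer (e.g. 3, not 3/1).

step 1: merge (J,U) at d=5; branch lengths J→5/2, U→5/2; new cluster JU
  updated: d(A,JU)=65/2, d(F,JU)=24, d(JU,M)=73/2, d(JU,R)=59/2, d(JU,W)=42, d(JU,X)=47/2
step 2: merge (F,R) at d=9; branch lengths F→9/2, R→9/2; new cluster FR
  updated: d(A,FR)=79/2, d(FR,JU)=107/4, d(FR,M)=24, d(FR,W)=15, d(FR,X)=30
step 3: merge (FR,W) at d=15; branch lengths FR→3, W→15/2; new cluster FRW
  updated: d(A,FRW)=97/3, d(FRW,JU)=191/6, d(FRW,M)=23, d(FRW,X)=94/3
step 4: merge (A,M) at d=16; branch lengths A→8, M→8; new cluster AM
  updated: d(AM,FRW)=83/3, d(AM,JU)=69/2, d(AM,X)=32
step 5: merge (JU,X) at d=47/2; branch lengths JU→37/4, X→47/4; new cluster JUX
  updated: d(AM,JUX)=101/3, d(FRW,JUX)=95/3
step 6: merge (AM,FRW) at d=83/3; branch lengths AM→35/6, FRW→19/3; new cluster AFMRW
  updated: d(AFMRW,JUX)=487/15
step 7: merge (AFMRW,JUX) at d=487/15; branch lengths AFMRW→12/5, JUX→269/60; new cluster AFJMRUWX
final tree: (((A:8,M:8):35/6,((F:9/2,R:9/2):3,W:15/2):19/3):12/5,((J:5/2,U:5/2):37/4,X:47/4):269/60)
total length: 1611/20

(((A:8,M:8):35/6,((F:9/2,R:9/2):3,W:15/2):19/3):12/5,((J:5/2,U:5/2):37/4,X:47/4):269/60)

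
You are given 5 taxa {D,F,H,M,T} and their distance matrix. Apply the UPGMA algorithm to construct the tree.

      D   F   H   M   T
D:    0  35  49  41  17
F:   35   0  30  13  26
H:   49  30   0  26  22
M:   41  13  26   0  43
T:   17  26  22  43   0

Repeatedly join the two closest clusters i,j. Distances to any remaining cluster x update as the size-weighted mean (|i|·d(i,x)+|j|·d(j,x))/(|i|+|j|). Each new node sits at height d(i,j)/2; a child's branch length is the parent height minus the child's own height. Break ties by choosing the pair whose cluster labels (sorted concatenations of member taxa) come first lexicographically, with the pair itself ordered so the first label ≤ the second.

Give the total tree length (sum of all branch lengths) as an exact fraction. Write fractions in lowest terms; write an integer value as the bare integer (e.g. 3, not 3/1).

step 1: merge (F,M) at d=13; branch lengths F→13/2, M→13/2; new cluster FM
  updated: d(D,FM)=38, d(FM,H)=28, d(FM,T)=69/2
step 2: merge (D,T) at d=17; branch lengths D→17/2, T→17/2; new cluster DT
  updated: d(DT,FM)=145/4, d(DT,H)=71/2
step 3: merge (FM,H) at d=28; branch lengths FM→15/2, H→14; new cluster FHM
  updated: d(DT,FHM)=36
step 4: merge (DT,FHM) at d=36; branch lengths DT→19/2, FHM→4; new cluster DFHMT
final tree: ((D:17/2,T:17/2):19/2,((F:13/2,M:13/2):15/2,H:14):4)
total length: 65

65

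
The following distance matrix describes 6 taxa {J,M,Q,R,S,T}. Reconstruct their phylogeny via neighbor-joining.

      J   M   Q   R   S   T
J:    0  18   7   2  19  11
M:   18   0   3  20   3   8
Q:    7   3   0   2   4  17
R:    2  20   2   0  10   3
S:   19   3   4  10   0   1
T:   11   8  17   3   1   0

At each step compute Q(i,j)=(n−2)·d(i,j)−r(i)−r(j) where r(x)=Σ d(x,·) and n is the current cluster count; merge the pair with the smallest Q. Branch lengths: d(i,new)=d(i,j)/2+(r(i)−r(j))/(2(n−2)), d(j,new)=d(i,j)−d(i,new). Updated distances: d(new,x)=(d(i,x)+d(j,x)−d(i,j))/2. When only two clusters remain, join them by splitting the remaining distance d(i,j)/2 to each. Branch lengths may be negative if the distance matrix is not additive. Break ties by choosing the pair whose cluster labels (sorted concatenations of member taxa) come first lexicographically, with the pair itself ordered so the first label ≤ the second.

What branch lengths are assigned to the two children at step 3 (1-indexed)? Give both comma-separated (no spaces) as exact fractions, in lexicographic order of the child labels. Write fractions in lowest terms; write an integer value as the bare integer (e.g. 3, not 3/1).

93/16,47/16

iteration 1: select J,R (d=2, Q=-86); attach at lengths (7/2, -3/2); label the merged cluster JR
  updated: d(JR,M)=18, d(JR,Q)=7/2, d(JR,S)=27/2, d(JR,T)=6
iteration 2: select JR,Q (d=7/2, Q=-58); attach at lengths (4, -1/2); label the merged cluster JQR
  updated: d(JQR,M)=35/4, d(JQR,S)=7, d(JQR,T)=39/4
iteration 3: select JQR,M (d=35/4, Q=-111/4); attach at lengths (93/16, 47/16); label the merged cluster JMQR
  updated: d(JMQR,S)=5/8, d(JMQR,T)=9/2
iteration 4: select JMQR,S (d=5/8, Q=-49/8); attach at lengths (33/16, -23/16); label the merged cluster JMQRS
  updated: d(JMQRS,T)=39/16
iteration 5: select JMQRS,T (d=39/16); attach at lengths (39/32, 39/32); label the merged cluster JMQRST
final tree: (((((J:7/2,R:-3/2):4,Q:-1/2):93/16,M:47/16):33/16,S:-23/16):39/32,T:39/32)
total length: 277/16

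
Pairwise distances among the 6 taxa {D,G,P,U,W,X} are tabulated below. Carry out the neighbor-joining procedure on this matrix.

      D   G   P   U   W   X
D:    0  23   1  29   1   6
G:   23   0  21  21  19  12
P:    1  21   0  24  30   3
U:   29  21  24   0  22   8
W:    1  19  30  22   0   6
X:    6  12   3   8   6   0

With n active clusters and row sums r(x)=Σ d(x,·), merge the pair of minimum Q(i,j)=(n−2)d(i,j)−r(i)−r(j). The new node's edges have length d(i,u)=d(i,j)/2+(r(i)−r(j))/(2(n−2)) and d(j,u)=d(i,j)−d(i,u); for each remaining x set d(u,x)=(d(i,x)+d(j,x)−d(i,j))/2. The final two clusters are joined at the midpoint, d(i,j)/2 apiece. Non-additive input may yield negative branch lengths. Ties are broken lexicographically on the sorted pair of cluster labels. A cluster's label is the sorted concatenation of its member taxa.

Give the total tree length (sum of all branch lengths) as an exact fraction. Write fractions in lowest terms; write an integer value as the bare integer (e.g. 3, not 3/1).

599/16

1. join D+P (d=1, Q=-135) ⇒ DP; edges |D|=-15/8, |P|=23/8
  updated: d(DP,G)=43/2, d(DP,U)=26, d(DP,W)=15, d(DP,X)=4
2. join G+U (d=21, Q=-175/2) ⇒ GU; edges |G|=119/12, |U|=133/12
  updated: d(DP,GU)=53/4, d(GU,W)=10, d(GU,X)=-1/2
3. join DP+X (d=4, Q=-135/4) ⇒ DPX; edges |DP|=123/16, |X|=-59/16
  updated: d(DPX,GU)=35/8, d(DPX,W)=17/2
4. join DPX+GU (d=35/8, Q=-183/8) ⇒ DGPUX; edges |DPX|=23/16, |GU|=47/16
  updated: d(DGPUX,W)=113/16
5. join DGPUX+W (d=113/16) ⇒ DGPUWX; edges |DGPUX|=113/32, |W|=113/32
final tree: ((((D:-15/8,P:23/8):123/16,X:-59/16):23/16,(G:119/12,U:133/12):47/16):113/32,W:113/32)
total length: 599/16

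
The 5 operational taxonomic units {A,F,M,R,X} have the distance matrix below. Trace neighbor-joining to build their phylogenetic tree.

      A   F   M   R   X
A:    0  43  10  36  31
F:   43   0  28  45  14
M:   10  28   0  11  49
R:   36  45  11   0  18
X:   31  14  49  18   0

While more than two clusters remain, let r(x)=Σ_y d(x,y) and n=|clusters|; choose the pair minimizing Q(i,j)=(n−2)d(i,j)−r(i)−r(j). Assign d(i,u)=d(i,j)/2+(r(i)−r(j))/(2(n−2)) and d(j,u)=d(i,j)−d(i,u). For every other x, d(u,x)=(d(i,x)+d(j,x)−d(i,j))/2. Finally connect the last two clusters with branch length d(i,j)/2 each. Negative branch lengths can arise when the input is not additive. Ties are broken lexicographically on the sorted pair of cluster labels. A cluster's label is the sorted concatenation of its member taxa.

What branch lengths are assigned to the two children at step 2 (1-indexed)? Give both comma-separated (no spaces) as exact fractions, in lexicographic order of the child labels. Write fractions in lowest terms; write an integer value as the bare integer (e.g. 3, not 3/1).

87/8,-7/8

iteration 1: select F,X (d=14, Q=-200); attach at lengths (10, 4); label the merged cluster FX
  updated: d(A,FX)=30, d(FX,M)=63/2, d(FX,R)=49/2
iteration 2: select A,M (d=10, Q=-217/2); attach at lengths (87/8, -7/8); label the merged cluster AM
  updated: d(AM,FX)=103/4, d(AM,R)=37/2
iteration 3: select AM,FX (d=103/4, Q=-275/4); attach at lengths (79/8, 127/8); label the merged cluster AFMX
  updated: d(AFMX,R)=69/8
iteration 4: select AFMX,R (d=69/8); attach at lengths (69/16, 69/16); label the merged cluster AFMRX
final tree: (((A:87/8,M:-7/8):79/8,(F:10,X:4):127/8):69/16,R:69/16)
total length: 467/8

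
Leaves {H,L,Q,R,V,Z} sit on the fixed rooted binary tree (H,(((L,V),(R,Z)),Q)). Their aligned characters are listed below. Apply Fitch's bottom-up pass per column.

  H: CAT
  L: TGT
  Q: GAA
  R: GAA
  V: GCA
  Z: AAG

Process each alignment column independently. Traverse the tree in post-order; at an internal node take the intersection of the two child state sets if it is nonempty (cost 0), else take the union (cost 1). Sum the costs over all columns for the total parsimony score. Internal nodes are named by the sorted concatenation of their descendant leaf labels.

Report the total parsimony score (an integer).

[col 0] LV: children L:{T}, V:{G} ∪→ {G,T}; cost 1
[col 0] RZ: children R:{G}, Z:{A} ∪→ {A,G}; cost 1
[col 0] LRVZ: children LV:{G,T}, RZ:{A,G} ∩→ {G}; cost 0
[col 0] LQRVZ: children LRVZ:{G}, Q:{G} ∩→ {G}; cost 0
[col 0] HLQRVZ: children H:{C}, LQRVZ:{G} ∪→ {C,G}; cost 1
[col 1] LV: children L:{G}, V:{C} ∪→ {C,G}; cost 1
[col 1] RZ: children R:{A}, Z:{A} ∩→ {A}; cost 0
[col 1] LRVZ: children LV:{C,G}, RZ:{A} ∪→ {A,C,G}; cost 1
[col 1] LQRVZ: children LRVZ:{A,C,G}, Q:{A} ∩→ {A}; cost 0
[col 1] HLQRVZ: children H:{A}, LQRVZ:{A} ∩→ {A}; cost 0
[col 2] LV: children L:{T}, V:{A} ∪→ {A,T}; cost 1
[col 2] RZ: children R:{A}, Z:{G} ∪→ {A,G}; cost 1
[col 2] LRVZ: children LV:{A,T}, RZ:{A,G} ∩→ {A}; cost 0
[col 2] LQRVZ: children LRVZ:{A}, Q:{A} ∩→ {A}; cost 0
[col 2] HLQRVZ: children H:{T}, LQRVZ:{A} ∪→ {A,T}; cost 1
per-site changes: [3, 2, 3]; total = 8

8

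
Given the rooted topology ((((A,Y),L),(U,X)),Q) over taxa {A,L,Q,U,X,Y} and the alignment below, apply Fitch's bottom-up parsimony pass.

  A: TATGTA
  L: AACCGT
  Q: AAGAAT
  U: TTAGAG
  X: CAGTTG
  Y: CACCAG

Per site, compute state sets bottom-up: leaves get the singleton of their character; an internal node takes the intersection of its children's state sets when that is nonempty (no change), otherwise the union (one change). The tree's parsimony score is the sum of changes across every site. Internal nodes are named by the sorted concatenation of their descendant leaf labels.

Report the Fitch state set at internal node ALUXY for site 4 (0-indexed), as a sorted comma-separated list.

A,T

[col 0] AY: children A:{T}, Y:{C} ∪→ {C,T}; cost 1
[col 0] ALY: children AY:{C,T}, L:{A} ∪→ {A,C,T}; cost 1
[col 0] UX: children U:{T}, X:{C} ∪→ {C,T}; cost 1
[col 0] ALUXY: children ALY:{A,C,T}, UX:{C,T} ∩→ {C,T}; cost 0
[col 0] ALQUXY: children ALUXY:{C,T}, Q:{A} ∪→ {A,C,T}; cost 1
[col 1] AY: children A:{A}, Y:{A} ∩→ {A}; cost 0
[col 1] ALY: children AY:{A}, L:{A} ∩→ {A}; cost 0
[col 1] UX: children U:{T}, X:{A} ∪→ {A,T}; cost 1
[col 1] ALUXY: children ALY:{A}, UX:{A,T} ∩→ {A}; cost 0
[col 1] ALQUXY: children ALUXY:{A}, Q:{A} ∩→ {A}; cost 0
[col 2] AY: children A:{T}, Y:{C} ∪→ {C,T}; cost 1
[col 2] ALY: children AY:{C,T}, L:{C} ∩→ {C}; cost 0
[col 2] UX: children U:{A}, X:{G} ∪→ {A,G}; cost 1
[col 2] ALUXY: children ALY:{C}, UX:{A,G} ∪→ {A,C,G}; cost 1
[col 2] ALQUXY: children ALUXY:{A,C,G}, Q:{G} ∩→ {G}; cost 0
[col 3] AY: children A:{G}, Y:{C} ∪→ {C,G}; cost 1
[col 3] ALY: children AY:{C,G}, L:{C} ∩→ {C}; cost 0
[col 3] UX: children U:{G}, X:{T} ∪→ {G,T}; cost 1
[col 3] ALUXY: children ALY:{C}, UX:{G,T} ∪→ {C,G,T}; cost 1
[col 3] ALQUXY: children ALUXY:{C,G,T}, Q:{A} ∪→ {A,C,G,T}; cost 1
[col 4] AY: children A:{T}, Y:{A} ∪→ {A,T}; cost 1
[col 4] ALY: children AY:{A,T}, L:{G} ∪→ {A,G,T}; cost 1
[col 4] UX: children U:{A}, X:{T} ∪→ {A,T}; cost 1
[col 4] ALUXY: children ALY:{A,G,T}, UX:{A,T} ∩→ {A,T}; cost 0
[col 4] ALQUXY: children ALUXY:{A,T}, Q:{A} ∩→ {A}; cost 0
[col 5] AY: children A:{A}, Y:{G} ∪→ {A,G}; cost 1
[col 5] ALY: children AY:{A,G}, L:{T} ∪→ {A,G,T}; cost 1
[col 5] UX: children U:{G}, X:{G} ∩→ {G}; cost 0
[col 5] ALUXY: children ALY:{A,G,T}, UX:{G} ∩→ {G}; cost 0
[col 5] ALQUXY: children ALUXY:{G}, Q:{T} ∪→ {G,T}; cost 1
per-site changes: [4, 1, 3, 4, 3, 3]; total = 18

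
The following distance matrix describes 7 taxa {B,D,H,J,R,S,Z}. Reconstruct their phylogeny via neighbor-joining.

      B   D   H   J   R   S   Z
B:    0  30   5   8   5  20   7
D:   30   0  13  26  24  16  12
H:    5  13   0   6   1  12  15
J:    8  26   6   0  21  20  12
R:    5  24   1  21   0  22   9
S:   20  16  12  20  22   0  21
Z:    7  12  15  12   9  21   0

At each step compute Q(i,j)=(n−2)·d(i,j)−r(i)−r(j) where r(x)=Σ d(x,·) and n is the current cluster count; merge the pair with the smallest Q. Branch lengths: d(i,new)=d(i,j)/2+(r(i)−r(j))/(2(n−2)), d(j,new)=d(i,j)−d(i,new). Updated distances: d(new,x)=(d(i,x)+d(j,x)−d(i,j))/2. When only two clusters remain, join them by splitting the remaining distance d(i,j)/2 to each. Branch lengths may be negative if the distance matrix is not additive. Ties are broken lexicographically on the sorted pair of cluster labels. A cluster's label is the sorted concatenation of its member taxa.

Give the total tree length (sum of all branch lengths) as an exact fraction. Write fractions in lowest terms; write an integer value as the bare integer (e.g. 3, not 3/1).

iteration 1: select D,S (d=16, Q=-152); attach at lengths (9, 7); label the merged cluster DS
  updated: d(B,DS)=17, d(DS,H)=9/2, d(DS,J)=15, d(DS,R)=15, d(DS,Z)=17/2
iteration 2: select H,R (d=1, Q=-157/2); attach at lengths (-31/16, 47/16); label the merged cluster HR
  updated: d(B,HR)=9/2, d(DS,HR)=37/4, d(HR,J)=13, d(HR,Z)=23/2
iteration 3: select DS,Z (d=17/2, Q=-253/4); attach at lengths (145/24, 59/24); label the merged cluster DSZ
  updated: d(B,DSZ)=31/4, d(DSZ,HR)=49/8, d(DSZ,J)=37/4
iteration 4: select B,HR (d=9/2, Q=-279/8); attach at lengths (45/32, 99/32); label the merged cluster BHR
  updated: d(BHR,DSZ)=75/16, d(BHR,J)=33/4
iteration 5: select BHR,DSZ (d=75/16, Q=-355/16); attach at lengths (59/32, 91/32); label the merged cluster BDHRSZ
  updated: d(BDHRSZ,J)=205/32
iteration 6: select BDHRSZ,J (d=205/32); attach at lengths (205/64, 205/64); label the merged cluster BDHJRSZ
final tree: (((B:45/32,(H:-31/16,R:47/16):99/32):59/32,((D:9,S:7):145/24,Z:59/24):91/32):205/64,J:205/64)
total length: 1315/32

1315/32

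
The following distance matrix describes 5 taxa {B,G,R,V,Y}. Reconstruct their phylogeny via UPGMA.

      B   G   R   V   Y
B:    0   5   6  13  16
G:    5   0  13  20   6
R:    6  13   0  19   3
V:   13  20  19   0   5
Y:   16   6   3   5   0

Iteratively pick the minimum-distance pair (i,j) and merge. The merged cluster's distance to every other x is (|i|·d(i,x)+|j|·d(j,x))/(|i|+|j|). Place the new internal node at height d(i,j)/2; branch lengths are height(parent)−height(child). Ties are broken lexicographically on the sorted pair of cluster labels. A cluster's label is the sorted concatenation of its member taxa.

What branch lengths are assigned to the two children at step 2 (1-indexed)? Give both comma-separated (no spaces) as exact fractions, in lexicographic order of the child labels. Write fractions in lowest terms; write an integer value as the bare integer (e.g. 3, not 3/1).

5/2,5/2

1. join R+Y (d=3) ⇒ RY; edges |R|=3/2, |Y|=3/2
  updated: d(B,RY)=11, d(G,RY)=19/2, d(RY,V)=12
2. join B+G (d=5) ⇒ BG; edges |B|=5/2, |G|=5/2
  updated: d(BG,RY)=41/4, d(BG,V)=33/2
3. join BG+RY (d=41/4) ⇒ BGRY; edges |BG|=21/8, |RY|=29/8
  updated: d(BGRY,V)=57/4
4. join BGRY+V (d=57/4) ⇒ BGRVY; edges |BGRY|=2, |V|=57/8
final tree: (((B:5/2,G:5/2):21/8,(R:3/2,Y:3/2):29/8):2,V:57/8)
total length: 187/8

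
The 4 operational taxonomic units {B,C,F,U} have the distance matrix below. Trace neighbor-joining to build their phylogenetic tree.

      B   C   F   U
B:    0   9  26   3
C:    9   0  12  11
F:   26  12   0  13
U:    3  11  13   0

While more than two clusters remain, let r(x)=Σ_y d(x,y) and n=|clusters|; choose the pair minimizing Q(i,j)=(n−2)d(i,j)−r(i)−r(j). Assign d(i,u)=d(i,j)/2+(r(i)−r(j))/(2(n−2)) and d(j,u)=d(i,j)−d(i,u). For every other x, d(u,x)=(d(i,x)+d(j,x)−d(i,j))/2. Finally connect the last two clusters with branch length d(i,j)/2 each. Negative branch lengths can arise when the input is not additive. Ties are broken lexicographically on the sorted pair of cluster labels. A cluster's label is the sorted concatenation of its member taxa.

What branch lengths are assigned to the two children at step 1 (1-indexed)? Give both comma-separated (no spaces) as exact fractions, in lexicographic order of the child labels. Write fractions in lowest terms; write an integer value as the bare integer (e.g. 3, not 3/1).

17/4,-5/4

step 1: merge (B,U) at d=3, Q=-59; branch lengths B→17/4, U→-5/4; new cluster BU
  updated: d(BU,C)=17/2, d(BU,F)=18
step 2: merge (BU,C) at d=17/2, Q=-77/2; branch lengths BU→29/4, C→5/4; new cluster BCU
  updated: d(BCU,F)=43/4
step 3: merge (BCU,F) at d=43/4; branch lengths BCU→43/8, F→43/8; new cluster BCFU
final tree: (((B:17/4,U:-5/4):29/4,C:5/4):43/8,F:43/8)
total length: 89/4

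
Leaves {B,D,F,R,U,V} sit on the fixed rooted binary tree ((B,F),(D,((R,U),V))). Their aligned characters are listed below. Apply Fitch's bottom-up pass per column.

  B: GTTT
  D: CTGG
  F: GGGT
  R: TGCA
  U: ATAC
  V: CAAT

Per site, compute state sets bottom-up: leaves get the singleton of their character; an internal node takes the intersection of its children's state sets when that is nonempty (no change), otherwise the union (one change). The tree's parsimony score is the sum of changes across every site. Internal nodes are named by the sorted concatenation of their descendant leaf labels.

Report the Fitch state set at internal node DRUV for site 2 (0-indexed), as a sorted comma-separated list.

[col 0] BF: children B:{G}, F:{G} ∩→ {G}; cost 0
[col 0] RU: children R:{T}, U:{A} ∪→ {A,T}; cost 1
[col 0] RUV: children RU:{A,T}, V:{C} ∪→ {A,C,T}; cost 1
[col 0] DRUV: children D:{C}, RUV:{A,C,T} ∩→ {C}; cost 0
[col 0] BDFRUV: children BF:{G}, DRUV:{C} ∪→ {C,G}; cost 1
[col 1] BF: children B:{T}, F:{G} ∪→ {G,T}; cost 1
[col 1] RU: children R:{G}, U:{T} ∪→ {G,T}; cost 1
[col 1] RUV: children RU:{G,T}, V:{A} ∪→ {A,G,T}; cost 1
[col 1] DRUV: children D:{T}, RUV:{A,G,T} ∩→ {T}; cost 0
[col 1] BDFRUV: children BF:{G,T}, DRUV:{T} ∩→ {T}; cost 0
[col 2] BF: children B:{T}, F:{G} ∪→ {G,T}; cost 1
[col 2] RU: children R:{C}, U:{A} ∪→ {A,C}; cost 1
[col 2] RUV: children RU:{A,C}, V:{A} ∩→ {A}; cost 0
[col 2] DRUV: children D:{G}, RUV:{A} ∪→ {A,G}; cost 1
[col 2] BDFRUV: children BF:{G,T}, DRUV:{A,G} ∩→ {G}; cost 0
[col 3] BF: children B:{T}, F:{T} ∩→ {T}; cost 0
[col 3] RU: children R:{A}, U:{C} ∪→ {A,C}; cost 1
[col 3] RUV: children RU:{A,C}, V:{T} ∪→ {A,C,T}; cost 1
[col 3] DRUV: children D:{G}, RUV:{A,C,T} ∪→ {A,C,G,T}; cost 1
[col 3] BDFRUV: children BF:{T}, DRUV:{A,C,G,T} ∩→ {T}; cost 0
per-site changes: [3, 3, 3, 3]; total = 12

A,G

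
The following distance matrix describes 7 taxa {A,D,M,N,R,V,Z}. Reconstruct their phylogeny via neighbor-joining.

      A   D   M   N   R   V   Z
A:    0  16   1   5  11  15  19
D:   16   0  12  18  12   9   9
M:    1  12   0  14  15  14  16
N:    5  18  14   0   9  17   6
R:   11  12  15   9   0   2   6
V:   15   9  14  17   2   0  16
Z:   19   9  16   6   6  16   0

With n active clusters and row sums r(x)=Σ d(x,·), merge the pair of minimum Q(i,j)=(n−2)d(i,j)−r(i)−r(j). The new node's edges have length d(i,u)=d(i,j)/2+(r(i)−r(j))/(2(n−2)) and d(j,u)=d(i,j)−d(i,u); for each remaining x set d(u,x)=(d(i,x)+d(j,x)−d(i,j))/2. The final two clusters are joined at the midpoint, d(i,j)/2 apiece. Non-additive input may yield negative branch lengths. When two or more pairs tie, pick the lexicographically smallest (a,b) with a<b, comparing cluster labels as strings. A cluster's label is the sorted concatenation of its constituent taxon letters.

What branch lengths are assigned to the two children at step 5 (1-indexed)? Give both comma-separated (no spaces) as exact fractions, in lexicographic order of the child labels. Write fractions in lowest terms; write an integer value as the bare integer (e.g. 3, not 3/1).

iteration 1: select A,M (d=1, Q=-134); attach at lengths (0, 1); label the merged cluster AM
  updated: d(AM,D)=27/2, d(AM,N)=9, d(AM,R)=25/2, d(AM,V)=14, d(AM,Z)=17
iteration 2: select R,V (d=2, Q=-183/2); attach at lengths (-17/16, 49/16); label the merged cluster RV
  updated: d(AM,RV)=49/4, d(D,RV)=19/2, d(N,RV)=12, d(RV,Z)=10
iteration 3: select AM,N (d=9, Q=-279/4); attach at lengths (45/8, 27/8); label the merged cluster AMN
  updated: d(AMN,D)=45/4, d(AMN,RV)=61/8, d(AMN,Z)=7
iteration 4: select AMN,Z (d=7, Q=-303/8); attach at lengths (111/32, 113/32); label the merged cluster AMNZ
  updated: d(AMNZ,D)=53/8, d(AMNZ,RV)=85/16
iteration 5: select AMNZ,D (d=53/8, Q=-343/16); attach at lengths (39/32, 173/32); label the merged cluster ADMNZ
  updated: d(ADMNZ,RV)=131/32
iteration 6: select ADMNZ,RV (d=131/32); attach at lengths (131/64, 131/64); label the merged cluster ADMNRVZ
final tree: (((((A:0,M:1):45/8,N:27/8):111/32,Z:113/32):39/32,D:173/32):131/64,(R:-17/16,V:49/16):131/64)
total length: 951/32

39/32,173/32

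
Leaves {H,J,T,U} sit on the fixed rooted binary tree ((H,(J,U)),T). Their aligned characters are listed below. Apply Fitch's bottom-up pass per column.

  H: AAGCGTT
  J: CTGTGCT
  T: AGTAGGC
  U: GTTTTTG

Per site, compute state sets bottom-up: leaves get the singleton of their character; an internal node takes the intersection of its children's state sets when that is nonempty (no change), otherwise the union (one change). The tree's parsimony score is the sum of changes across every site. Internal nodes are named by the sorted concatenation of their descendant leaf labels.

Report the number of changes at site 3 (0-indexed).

JU@0: {C} ∪ {G} = {C,G} (union, +1)
HJU@0: {A} ∪ {C,G} = {A,C,G} (union, +1)
HJTU@0: {A,C,G} ∩ {A} = {A} (intersection, +0)
JU@1: {T} ∩ {T} = {T} (intersection, +0)
HJU@1: {A} ∪ {T} = {A,T} (union, +1)
HJTU@1: {A,T} ∪ {G} = {A,G,T} (union, +1)
JU@2: {G} ∪ {T} = {G,T} (union, +1)
HJU@2: {G} ∩ {G,T} = {G} (intersection, +0)
HJTU@2: {G} ∪ {T} = {G,T} (union, +1)
JU@3: {T} ∩ {T} = {T} (intersection, +0)
HJU@3: {C} ∪ {T} = {C,T} (union, +1)
HJTU@3: {C,T} ∪ {A} = {A,C,T} (union, +1)
JU@4: {G} ∪ {T} = {G,T} (union, +1)
HJU@4: {G} ∩ {G,T} = {G} (intersection, +0)
HJTU@4: {G} ∩ {G} = {G} (intersection, +0)
JU@5: {C} ∪ {T} = {C,T} (union, +1)
HJU@5: {T} ∩ {C,T} = {T} (intersection, +0)
HJTU@5: {T} ∪ {G} = {G,T} (union, +1)
JU@6: {T} ∪ {G} = {G,T} (union, +1)
HJU@6: {T} ∩ {G,T} = {T} (intersection, +0)
HJTU@6: {T} ∪ {C} = {C,T} (union, +1)
per-site changes: [2, 2, 2, 2, 1, 2, 2]; total = 13

2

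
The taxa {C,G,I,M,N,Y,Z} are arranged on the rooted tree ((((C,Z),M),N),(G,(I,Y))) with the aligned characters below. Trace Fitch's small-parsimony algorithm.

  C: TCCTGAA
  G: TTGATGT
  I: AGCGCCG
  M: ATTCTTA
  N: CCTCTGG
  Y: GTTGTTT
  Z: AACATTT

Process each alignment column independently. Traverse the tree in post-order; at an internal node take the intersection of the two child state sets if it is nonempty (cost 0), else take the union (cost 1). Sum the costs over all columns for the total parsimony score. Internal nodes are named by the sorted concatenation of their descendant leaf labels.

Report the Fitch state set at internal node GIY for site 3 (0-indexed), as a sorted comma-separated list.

[col 0] CZ: children C:{T}, Z:{A} ∪→ {A,T}; cost 1
[col 0] CMZ: children CZ:{A,T}, M:{A} ∩→ {A}; cost 0
[col 0] CMNZ: children CMZ:{A}, N:{C} ∪→ {A,C}; cost 1
[col 0] IY: children I:{A}, Y:{G} ∪→ {A,G}; cost 1
[col 0] GIY: children G:{T}, IY:{A,G} ∪→ {A,G,T}; cost 1
[col 0] CGIMNYZ: children CMNZ:{A,C}, GIY:{A,G,T} ∩→ {A}; cost 0
[col 1] CZ: children C:{C}, Z:{A} ∪→ {A,C}; cost 1
[col 1] CMZ: children CZ:{A,C}, M:{T} ∪→ {A,C,T}; cost 1
[col 1] CMNZ: children CMZ:{A,C,T}, N:{C} ∩→ {C}; cost 0
[col 1] IY: children I:{G}, Y:{T} ∪→ {G,T}; cost 1
[col 1] GIY: children G:{T}, IY:{G,T} ∩→ {T}; cost 0
[col 1] CGIMNYZ: children CMNZ:{C}, GIY:{T} ∪→ {C,T}; cost 1
[col 2] CZ: children C:{C}, Z:{C} ∩→ {C}; cost 0
[col 2] CMZ: children CZ:{C}, M:{T} ∪→ {C,T}; cost 1
[col 2] CMNZ: children CMZ:{C,T}, N:{T} ∩→ {T}; cost 0
[col 2] IY: children I:{C}, Y:{T} ∪→ {C,T}; cost 1
[col 2] GIY: children G:{G}, IY:{C,T} ∪→ {C,G,T}; cost 1
[col 2] CGIMNYZ: children CMNZ:{T}, GIY:{C,G,T} ∩→ {T}; cost 0
[col 3] CZ: children C:{T}, Z:{A} ∪→ {A,T}; cost 1
[col 3] CMZ: children CZ:{A,T}, M:{C} ∪→ {A,C,T}; cost 1
[col 3] CMNZ: children CMZ:{A,C,T}, N:{C} ∩→ {C}; cost 0
[col 3] IY: children I:{G}, Y:{G} ∩→ {G}; cost 0
[col 3] GIY: children G:{A}, IY:{G} ∪→ {A,G}; cost 1
[col 3] CGIMNYZ: children CMNZ:{C}, GIY:{A,G} ∪→ {A,C,G}; cost 1
[col 4] CZ: children C:{G}, Z:{T} ∪→ {G,T}; cost 1
[col 4] CMZ: children CZ:{G,T}, M:{T} ∩→ {T}; cost 0
[col 4] CMNZ: children CMZ:{T}, N:{T} ∩→ {T}; cost 0
[col 4] IY: children I:{C}, Y:{T} ∪→ {C,T}; cost 1
[col 4] GIY: children G:{T}, IY:{C,T} ∩→ {T}; cost 0
[col 4] CGIMNYZ: children CMNZ:{T}, GIY:{T} ∩→ {T}; cost 0
[col 5] CZ: children C:{A}, Z:{T} ∪→ {A,T}; cost 1
[col 5] CMZ: children CZ:{A,T}, M:{T} ∩→ {T}; cost 0
[col 5] CMNZ: children CMZ:{T}, N:{G} ∪→ {G,T}; cost 1
[col 5] IY: children I:{C}, Y:{T} ∪→ {C,T}; cost 1
[col 5] GIY: children G:{G}, IY:{C,T} ∪→ {C,G,T}; cost 1
[col 5] CGIMNYZ: children CMNZ:{G,T}, GIY:{C,G,T} ∩→ {G,T}; cost 0
[col 6] CZ: children C:{A}, Z:{T} ∪→ {A,T}; cost 1
[col 6] CMZ: children CZ:{A,T}, M:{A} ∩→ {A}; cost 0
[col 6] CMNZ: children CMZ:{A}, N:{G} ∪→ {A,G}; cost 1
[col 6] IY: children I:{G}, Y:{T} ∪→ {G,T}; cost 1
[col 6] GIY: children G:{T}, IY:{G,T} ∩→ {T}; cost 0
[col 6] CGIMNYZ: children CMNZ:{A,G}, GIY:{T} ∪→ {A,G,T}; cost 1
per-site changes: [4, 4, 3, 4, 2, 4, 4]; total = 25

A,G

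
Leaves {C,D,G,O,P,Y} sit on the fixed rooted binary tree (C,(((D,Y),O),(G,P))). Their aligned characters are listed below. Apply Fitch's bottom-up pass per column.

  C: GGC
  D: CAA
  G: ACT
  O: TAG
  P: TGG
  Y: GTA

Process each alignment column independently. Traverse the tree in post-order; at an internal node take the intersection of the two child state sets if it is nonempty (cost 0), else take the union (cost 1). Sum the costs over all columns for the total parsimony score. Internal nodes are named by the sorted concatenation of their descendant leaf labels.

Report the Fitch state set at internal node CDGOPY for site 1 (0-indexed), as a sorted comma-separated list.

DY@0: {C} ∪ {G} = {C,G} (union, +1)
DOY@0: {C,G} ∪ {T} = {C,G,T} (union, +1)
GP@0: {A} ∪ {T} = {A,T} (union, +1)
DGOPY@0: {C,G,T} ∩ {A,T} = {T} (intersection, +0)
CDGOPY@0: {G} ∪ {T} = {G,T} (union, +1)
DY@1: {A} ∪ {T} = {A,T} (union, +1)
DOY@1: {A,T} ∩ {A} = {A} (intersection, +0)
GP@1: {C} ∪ {G} = {C,G} (union, +1)
DGOPY@1: {A} ∪ {C,G} = {A,C,G} (union, +1)
CDGOPY@1: {G} ∩ {A,C,G} = {G} (intersection, +0)
DY@2: {A} ∩ {A} = {A} (intersection, +0)
DOY@2: {A} ∪ {G} = {A,G} (union, +1)
GP@2: {T} ∪ {G} = {G,T} (union, +1)
DGOPY@2: {A,G} ∩ {G,T} = {G} (intersection, +0)
CDGOPY@2: {C} ∪ {G} = {C,G} (union, +1)
per-site changes: [4, 3, 3]; total = 10

G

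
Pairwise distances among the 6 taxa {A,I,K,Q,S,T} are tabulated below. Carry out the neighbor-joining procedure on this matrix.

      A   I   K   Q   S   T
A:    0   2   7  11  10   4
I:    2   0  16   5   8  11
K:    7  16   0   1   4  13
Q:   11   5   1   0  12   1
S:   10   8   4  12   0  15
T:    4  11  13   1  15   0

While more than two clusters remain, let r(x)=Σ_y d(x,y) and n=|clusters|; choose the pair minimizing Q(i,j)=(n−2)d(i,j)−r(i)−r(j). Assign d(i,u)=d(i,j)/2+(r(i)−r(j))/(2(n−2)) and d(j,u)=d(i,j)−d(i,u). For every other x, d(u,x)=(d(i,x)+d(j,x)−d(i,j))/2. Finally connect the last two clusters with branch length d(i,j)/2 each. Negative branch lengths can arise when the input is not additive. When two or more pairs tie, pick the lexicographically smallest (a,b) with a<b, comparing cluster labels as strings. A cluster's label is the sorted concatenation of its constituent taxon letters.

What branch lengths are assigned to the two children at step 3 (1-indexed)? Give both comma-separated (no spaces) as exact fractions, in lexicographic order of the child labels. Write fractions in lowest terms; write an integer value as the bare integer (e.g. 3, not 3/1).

0,2

1. join K+S (d=4, Q=-74) ⇒ KS; edges |K|=1, |S|=3
  updated: d(A,KS)=13/2, d(I,KS)=10, d(KS,Q)=9/2, d(KS,T)=12
2. join Q+T (d=1, Q=-93/2) ⇒ QT; edges |Q|=-7/12, |T|=19/12
  updated: d(A,QT)=7, d(I,QT)=15/2, d(KS,QT)=31/4
3. join A+I (d=2, Q=-31) ⇒ AI; edges |A|=0, |I|=2
  updated: d(AI,KS)=29/4, d(AI,QT)=25/4
4. join AI+KS (d=29/4, Q=-85/4) ⇒ AIKS; edges |AI|=23/8, |KS|=35/8
  updated: d(AIKS,QT)=27/8
5. join AIKS+QT (d=27/8) ⇒ AIKQST; edges |AIKS|=27/16, |QT|=27/16
final tree: (((A:0,I:2):23/8,(K:1,S:3):35/8):27/16,(Q:-7/12,T:19/12):27/16)
total length: 141/8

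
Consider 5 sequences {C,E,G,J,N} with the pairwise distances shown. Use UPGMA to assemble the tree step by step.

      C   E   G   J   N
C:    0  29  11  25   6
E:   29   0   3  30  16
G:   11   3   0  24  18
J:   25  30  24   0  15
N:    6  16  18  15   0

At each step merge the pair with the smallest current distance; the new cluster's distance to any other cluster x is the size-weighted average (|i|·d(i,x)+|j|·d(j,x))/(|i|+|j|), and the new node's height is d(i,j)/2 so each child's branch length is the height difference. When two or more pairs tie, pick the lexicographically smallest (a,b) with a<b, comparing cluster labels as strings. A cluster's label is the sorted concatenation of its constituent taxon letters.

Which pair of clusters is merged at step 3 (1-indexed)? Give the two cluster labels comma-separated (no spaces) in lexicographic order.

1. join E+G (d=3) ⇒ EG; edges |E|=3/2, |G|=3/2
  updated: d(C,EG)=20, d(EG,J)=27, d(EG,N)=17
2. join C+N (d=6) ⇒ CN; edges |C|=3, |N|=3
  updated: d(CN,EG)=37/2, d(CN,J)=20
3. join CN+EG (d=37/2) ⇒ CEGN; edges |CN|=25/4, |EG|=31/4
  updated: d(CEGN,J)=47/2
4. join CEGN+J (d=47/2) ⇒ CEGJN; edges |CEGN|=5/2, |J|=47/4
final tree: (((C:3,N:3):25/4,(E:3/2,G:3/2):31/4):5/2,J:47/4)
total length: 149/4

CN,EG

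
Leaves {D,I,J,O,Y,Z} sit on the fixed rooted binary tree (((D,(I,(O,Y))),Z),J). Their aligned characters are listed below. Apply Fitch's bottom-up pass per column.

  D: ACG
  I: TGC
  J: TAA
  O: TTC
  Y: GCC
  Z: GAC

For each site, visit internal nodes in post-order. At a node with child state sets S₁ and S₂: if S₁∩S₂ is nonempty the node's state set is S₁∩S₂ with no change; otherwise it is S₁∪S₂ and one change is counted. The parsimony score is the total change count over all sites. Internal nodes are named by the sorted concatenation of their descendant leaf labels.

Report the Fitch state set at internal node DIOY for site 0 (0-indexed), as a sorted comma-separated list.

[col 0] OY: children O:{T}, Y:{G} ∪→ {G,T}; cost 1
[col 0] IOY: children I:{T}, OY:{G,T} ∩→ {T}; cost 0
[col 0] DIOY: children D:{A}, IOY:{T} ∪→ {A,T}; cost 1
[col 0] DIOYZ: children DIOY:{A,T}, Z:{G} ∪→ {A,G,T}; cost 1
[col 0] DIJOYZ: children DIOYZ:{A,G,T}, J:{T} ∩→ {T}; cost 0
[col 1] OY: children O:{T}, Y:{C} ∪→ {C,T}; cost 1
[col 1] IOY: children I:{G}, OY:{C,T} ∪→ {C,G,T}; cost 1
[col 1] DIOY: children D:{C}, IOY:{C,G,T} ∩→ {C}; cost 0
[col 1] DIOYZ: children DIOY:{C}, Z:{A} ∪→ {A,C}; cost 1
[col 1] DIJOYZ: children DIOYZ:{A,C}, J:{A} ∩→ {A}; cost 0
[col 2] OY: children O:{C}, Y:{C} ∩→ {C}; cost 0
[col 2] IOY: children I:{C}, OY:{C} ∩→ {C}; cost 0
[col 2] DIOY: children D:{G}, IOY:{C} ∪→ {C,G}; cost 1
[col 2] DIOYZ: children DIOY:{C,G}, Z:{C} ∩→ {C}; cost 0
[col 2] DIJOYZ: children DIOYZ:{C}, J:{A} ∪→ {A,C}; cost 1
per-site changes: [3, 3, 2]; total = 8

A,T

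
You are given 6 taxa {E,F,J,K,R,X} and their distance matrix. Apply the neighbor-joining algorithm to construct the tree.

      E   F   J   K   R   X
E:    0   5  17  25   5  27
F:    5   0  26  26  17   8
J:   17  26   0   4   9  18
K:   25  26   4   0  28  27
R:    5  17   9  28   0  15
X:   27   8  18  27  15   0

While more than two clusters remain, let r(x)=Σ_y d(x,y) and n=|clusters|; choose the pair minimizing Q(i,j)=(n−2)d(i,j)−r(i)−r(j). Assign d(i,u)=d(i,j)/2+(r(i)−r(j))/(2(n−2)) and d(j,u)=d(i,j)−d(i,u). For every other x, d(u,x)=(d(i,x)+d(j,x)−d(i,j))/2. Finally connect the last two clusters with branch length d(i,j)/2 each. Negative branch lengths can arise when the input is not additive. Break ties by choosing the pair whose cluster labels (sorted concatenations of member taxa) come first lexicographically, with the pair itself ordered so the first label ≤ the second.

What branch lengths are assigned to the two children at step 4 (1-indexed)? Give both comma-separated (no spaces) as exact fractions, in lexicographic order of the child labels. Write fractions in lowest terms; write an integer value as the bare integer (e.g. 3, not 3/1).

step 1: merge (J,K) at d=4, Q=-168; branch lengths J→-5/2, K→13/2; new cluster JK
  updated: d(E,JK)=19, d(F,JK)=24, d(JK,R)=33/2, d(JK,X)=41/2
step 2: merge (F,X) at d=8, Q=-201/2; branch lengths F→5/4, X→27/4; new cluster FX
  updated: d(E,FX)=12, d(FX,JK)=73/4, d(FX,R)=12
step 3: merge (E,R) at d=5, Q=-119/2; branch lengths E→25/8, R→15/8; new cluster ER
  updated: d(ER,FX)=19/2, d(ER,JK)=61/4
step 4: merge (ER,FX) at d=19/2, Q=-43; branch lengths ER→13/4, FX→25/4; new cluster EFRX
  updated: d(EFRX,JK)=12
step 5: merge (EFRX,JK) at d=12; branch lengths EFRX→6, JK→6; new cluster EFJKRX
final tree: (((E:25/8,R:15/8):13/4,(F:5/4,X:27/4):25/4):6,(J:-5/2,K:13/2):6)
total length: 77/2

13/4,25/4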